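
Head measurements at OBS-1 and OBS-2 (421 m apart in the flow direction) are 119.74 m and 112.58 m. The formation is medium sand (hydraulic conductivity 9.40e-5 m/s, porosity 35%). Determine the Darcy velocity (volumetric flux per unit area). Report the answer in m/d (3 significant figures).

Hydraulic gradient i = (119.74 − 112.58) / 421 = 7.16 / 421 = 0.01701
K = 9.40e-5 m/s × 86400 s/d = 8.122 m/d
q = Ki = 8.122 × 0.01701 = 0.1381 m/d

0.138 m/d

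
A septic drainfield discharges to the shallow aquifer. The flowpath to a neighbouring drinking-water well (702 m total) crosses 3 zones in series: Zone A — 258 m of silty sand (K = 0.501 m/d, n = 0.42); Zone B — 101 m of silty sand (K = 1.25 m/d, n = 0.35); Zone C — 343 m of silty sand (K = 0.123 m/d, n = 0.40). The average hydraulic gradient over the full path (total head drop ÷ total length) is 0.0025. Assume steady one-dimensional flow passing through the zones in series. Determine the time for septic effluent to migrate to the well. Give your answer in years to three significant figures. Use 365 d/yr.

For zones in series the flux q is common to all zones; the equivalent conductivity is the harmonic (thickness-weighted) mean, K_eq = L_total / Σ(L_j/K_j).
Σ(L/K) = 258/0.501 + 101/1.25 + 343/0.123 = 515.0 + 80.80 + 2789 = 3384 d
K_eq = L_total / Σ(L/K) = 702 / 3384 = 0.2074 m/d
q = K_eq · i = 0.2074 × 0.0025 = 5.186e-4 m/d (same in every zone)
Zone A: v = q/n = 5.186e-4/0.42 = 0.001235 m/d → t_A = 258/0.001235 = 209000 d
Zone B: v = q/n = 5.186e-4/0.35 = 0.001482 m/d → t_B = 101/0.001482 = 68170 d
Zone C: v = q/n = 5.186e-4/0.40 = 0.001296 m/d → t_C = 343/0.001296 = 264600 d
Total t = 209000 + 68170 + 264600 = 541700 d
   = 541700 / 365 = 1480 yr

1480 years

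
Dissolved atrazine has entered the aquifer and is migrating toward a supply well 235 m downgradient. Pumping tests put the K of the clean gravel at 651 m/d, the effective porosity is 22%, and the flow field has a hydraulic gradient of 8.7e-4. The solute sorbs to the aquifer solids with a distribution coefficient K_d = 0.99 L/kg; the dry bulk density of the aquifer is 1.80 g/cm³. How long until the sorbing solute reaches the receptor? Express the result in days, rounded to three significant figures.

Darcy flux q = K·i = 651 × 8.7e-4 = 0.5664 m/d
Seepage velocity v = q / n = 0.5664 / 0.22 = 2.574 m/d
Retardation R = 1 + ρ_b·K_d/n = 1 + 1.80×0.99/0.22 = 9.100
Contaminant velocity v_c = v/R = 2.574/9.100 = 0.2829 m/d
t = L/v_c = 235/0.2829 = 830.7 d

831 days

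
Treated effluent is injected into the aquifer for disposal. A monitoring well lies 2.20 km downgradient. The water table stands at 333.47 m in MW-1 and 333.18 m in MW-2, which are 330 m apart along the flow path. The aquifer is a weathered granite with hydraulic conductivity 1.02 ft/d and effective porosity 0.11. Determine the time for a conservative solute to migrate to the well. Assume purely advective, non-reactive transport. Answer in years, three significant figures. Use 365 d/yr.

2430 years

Hydraulic gradient i = (333.47 − 333.18) / 330 = 0.29 / 330 = 8.788e-4
K = 1.02 ft/d × 0.3048 = 0.3109 m/d
q = Ki = 0.3109 × 8.788e-4 = 2.732e-4 m/d
Seepage velocity v = q / n = 2.732e-4 / 0.11 = 0.002484 m/d
L = 2.20 km = 2200 m
t = L / v = 2200 / 0.002484 = 885800 d
   = 885800 / 365 = 2430 yr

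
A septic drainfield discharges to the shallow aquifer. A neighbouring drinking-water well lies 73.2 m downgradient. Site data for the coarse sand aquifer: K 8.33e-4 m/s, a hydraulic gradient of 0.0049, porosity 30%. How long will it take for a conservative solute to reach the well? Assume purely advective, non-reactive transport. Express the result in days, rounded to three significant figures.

K = 8.33e-4 m/s × 86400 s/d = 71.97 m/d
Specific discharge q = 71.97 × 0.0049 = 0.3527 m/d
v = Ki/n = 71.97·0.0049/0.30 = 1.176 m/d
t = L / v = 73.2 / 1.176 = 62.27 d

62.3 days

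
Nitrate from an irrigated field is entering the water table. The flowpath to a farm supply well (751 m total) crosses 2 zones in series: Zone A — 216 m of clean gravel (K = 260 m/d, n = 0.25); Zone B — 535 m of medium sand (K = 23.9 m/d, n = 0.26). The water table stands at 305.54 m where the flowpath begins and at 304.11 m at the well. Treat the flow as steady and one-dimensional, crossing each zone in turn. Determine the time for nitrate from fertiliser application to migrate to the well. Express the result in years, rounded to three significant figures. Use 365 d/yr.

8.59 years

Total head drop ΔH = 305.54 − 304.11 = 1.43 m
Steady 1-D flow in series ⇒ the Darcy flux q is identical in every zone and the zone head losses add (resistances L/K in series).
Σ(L/K) = 216/260 + 535/23.9 = 0.8308 + 22.38 = 23.22 d
q = ΔH / Σ(L/K) = 1.43 / 23.22 = 0.06160 m/d (same in every zone)
Zone A: v = q/n = 0.06160/0.25 = 0.2464 m/d → t_A = 216/0.2464 = 876.7 d
Zone B: v = q/n = 0.06160/0.26 = 0.2369 m/d → t_B = 535/0.2369 = 2258 d
Total t = 876.7 + 2258 = 3135 d
   = 3135 / 365 = 8.59 yr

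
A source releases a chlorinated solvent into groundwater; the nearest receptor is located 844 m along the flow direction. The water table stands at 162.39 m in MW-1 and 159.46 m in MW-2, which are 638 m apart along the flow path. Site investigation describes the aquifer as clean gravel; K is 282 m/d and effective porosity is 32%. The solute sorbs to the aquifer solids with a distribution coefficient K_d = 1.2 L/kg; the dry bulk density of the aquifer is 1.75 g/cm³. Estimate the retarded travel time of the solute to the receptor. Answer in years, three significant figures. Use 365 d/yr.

4.32 years

Hydraulic gradient i = (162.39 − 159.46) / 638 = 2.93 / 638 = 0.004592
Specific discharge q = 282 × 0.004592 = 1.295 m/d
v = Ki/n = 282·0.004592/0.32 = 4.047 m/d
Retardation R = 1 + ρ_b·K_d/n = 1 + 1.75×1.2/0.32 = 7.563
Contaminant velocity v_c = v/R = 4.047/7.563 = 0.5352 m/d
t = L/v_c = 844/0.5352 = 1577 d
   = 1577/365 = 4.32 yr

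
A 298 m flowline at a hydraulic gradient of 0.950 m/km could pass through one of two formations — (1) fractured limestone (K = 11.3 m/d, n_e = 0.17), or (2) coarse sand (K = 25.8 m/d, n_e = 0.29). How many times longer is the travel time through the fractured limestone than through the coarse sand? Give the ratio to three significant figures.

1.34

Unit 1 (fractured limestone): v = 11.3×9.5e-4/0.17 = 0.06315 m/d, t = 298/0.06315 = 4719 d
Unit 2 (coarse sand): v = 25.8×9.5e-4/0.29 = 0.08452 m/d, t = 298/0.08452 = 3526 d
t(fractured limestone) / t(coarse sand) = 4719/3526 = 1.34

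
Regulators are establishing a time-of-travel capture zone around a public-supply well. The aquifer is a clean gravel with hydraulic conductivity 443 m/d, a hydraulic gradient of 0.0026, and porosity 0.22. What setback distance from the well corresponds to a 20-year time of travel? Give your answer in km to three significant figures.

Specific discharge q = 443 × 0.0026 = 1.152 m/d
v_s = q/n_e = 1.152/0.22 = 5.235 m/d
T = 20 yr × 365 = 7300 d
L = v × T = 5.235 × 7300 = 38220 m
   = 38.2 km

38.2 km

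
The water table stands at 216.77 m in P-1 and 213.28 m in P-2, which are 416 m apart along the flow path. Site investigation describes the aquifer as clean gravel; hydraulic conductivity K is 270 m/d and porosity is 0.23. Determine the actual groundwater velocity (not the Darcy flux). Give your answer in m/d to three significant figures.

Hydraulic gradient i = (216.77 − 213.28) / 416 = 3.49 / 416 = 0.008389
Specific discharge q = 270 × 0.008389 = 2.265 m/d
v_s = q/n_e = 2.265/0.23 = 9.848 m/d

9.85 m/d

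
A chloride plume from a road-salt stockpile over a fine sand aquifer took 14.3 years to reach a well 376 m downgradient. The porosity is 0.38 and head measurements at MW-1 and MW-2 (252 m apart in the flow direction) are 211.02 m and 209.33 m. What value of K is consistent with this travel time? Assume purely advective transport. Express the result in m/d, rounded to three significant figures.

4.08 m/d

Hydraulic gradient i = (211.02 − 209.33) / 252 = 1.69 / 252 = 0.006706
t = 14.3 years = 5220 d
v = L / t = 376 / 5220 = 0.07204 m/d
K = v · n / i = 0.07204 × 0.38 / 0.006706 = 4.08 m/d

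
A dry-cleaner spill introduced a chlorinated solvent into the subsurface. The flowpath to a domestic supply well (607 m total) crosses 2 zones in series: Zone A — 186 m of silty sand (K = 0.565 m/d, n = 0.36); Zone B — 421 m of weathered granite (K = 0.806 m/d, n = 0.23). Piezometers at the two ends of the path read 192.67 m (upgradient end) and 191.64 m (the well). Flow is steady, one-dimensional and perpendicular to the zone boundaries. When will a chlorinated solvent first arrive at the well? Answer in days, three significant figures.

Total head drop ΔH = 192.67 − 191.64 = 1.03 m
Continuity: the same q passes through each zone, so ΔH = q·Σ(L_j/K_j) — the zones act as resistances in series.
Σ(L/K) = 186/0.565 + 421/0.806 = 329.2 + 522.3 = 851.5 d
q = ΔH / Σ(L/K) = 1.03 / 851.5 = 0.001210 m/d (same in every zone)
Zone A: v = q/n = 0.001210/0.36 = 0.003360 m/d → t_A = 186/0.003360 = 55360 d
Zone B: v = q/n = 0.001210/0.23 = 0.005259 m/d → t_B = 421/0.005259 = 80050 d
Total t = 55360 + 80050 = 135400 d

135000 days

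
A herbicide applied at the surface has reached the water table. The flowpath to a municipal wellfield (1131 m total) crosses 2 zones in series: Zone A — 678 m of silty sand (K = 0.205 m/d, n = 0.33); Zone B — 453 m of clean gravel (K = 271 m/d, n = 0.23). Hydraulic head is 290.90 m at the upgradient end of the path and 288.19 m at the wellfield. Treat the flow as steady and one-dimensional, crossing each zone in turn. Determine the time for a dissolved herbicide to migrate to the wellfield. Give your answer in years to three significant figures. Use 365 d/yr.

1100 years

Total head drop ΔH = 290.90 − 288.19 = 2.71 m
Continuity: the same q passes through each zone, so ΔH = q·Σ(L_j/K_j) — the zones act as resistances in series.
Σ(L/K) = 678/0.205 + 453/271 = 3307 + 1.672 = 3309 d
q = ΔH / Σ(L/K) = 2.71 / 3309 = 8.190e-4 m/d (same in every zone)
Zone A: v = q/n = 8.190e-4/0.33 = 0.002482 m/d → t_A = 678/0.002482 = 273200 d
Zone B: v = q/n = 8.190e-4/0.23 = 0.003561 m/d → t_B = 453/0.003561 = 127200 d
Total t = 273200 + 127200 = 400400 d
   = 400400 / 365 = 1100 yr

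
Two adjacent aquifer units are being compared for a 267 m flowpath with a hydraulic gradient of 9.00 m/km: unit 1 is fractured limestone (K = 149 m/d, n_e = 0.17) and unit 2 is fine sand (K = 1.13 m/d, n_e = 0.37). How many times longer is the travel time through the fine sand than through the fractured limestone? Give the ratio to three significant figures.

287

Unit 1 (fractured limestone): v = 149×0.0090/0.17 = 7.888 m/d, t = 267/7.888 = 33.85 d
Unit 2 (fine sand): v = 1.13×0.0090/0.37 = 0.02749 m/d, t = 267/0.02749 = 9714 d
t(fine sand) / t(fractured limestone) = 9714/33.85 = 287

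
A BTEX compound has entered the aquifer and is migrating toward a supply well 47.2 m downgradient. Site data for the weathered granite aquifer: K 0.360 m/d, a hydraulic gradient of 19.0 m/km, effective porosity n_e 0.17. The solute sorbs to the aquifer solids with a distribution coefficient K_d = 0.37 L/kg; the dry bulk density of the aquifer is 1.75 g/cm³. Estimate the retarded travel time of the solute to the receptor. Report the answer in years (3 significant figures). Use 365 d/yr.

Darcy flux q = K·i = 0.360 × 0.019 = 0.006840 m/d
Average linear velocity = 0.006840 / 0.17 = 0.04024 m/d
Retardation R = 1 + ρ_b·K_d/n = 1 + 1.75×0.37/0.17 = 4.809
Contaminant velocity v_c = v/R = 0.04024/4.809 = 0.008367 m/d
t = L/v_c = 47.2/0.008367 = 5641 d
   = 5641/365 = 15.5 yr

15.5 years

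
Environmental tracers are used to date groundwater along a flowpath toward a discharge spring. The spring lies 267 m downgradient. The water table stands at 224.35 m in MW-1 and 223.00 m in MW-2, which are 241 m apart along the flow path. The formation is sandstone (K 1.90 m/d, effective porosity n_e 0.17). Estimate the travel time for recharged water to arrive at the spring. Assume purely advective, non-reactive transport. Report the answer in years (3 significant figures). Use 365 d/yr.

11.7 years

Hydraulic gradient i = (224.35 − 223.00) / 241 = 1.35 / 241 = 0.005602
Darcy flux q = K·i = 1.90 × 0.005602 = 0.01064 m/d
v = Ki/n = 1.90·0.005602/0.17 = 0.06261 m/d
t = L / v = 267 / 0.06261 = 4265 d
   = 4265 / 365 = 11.7 yr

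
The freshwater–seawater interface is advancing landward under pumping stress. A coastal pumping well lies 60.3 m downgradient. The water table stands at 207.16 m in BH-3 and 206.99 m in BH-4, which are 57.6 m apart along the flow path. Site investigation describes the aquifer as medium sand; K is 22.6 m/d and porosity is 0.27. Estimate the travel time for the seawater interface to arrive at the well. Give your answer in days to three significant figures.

244 days

Hydraulic gradient i = (207.16 − 206.99) / 57.6 = 0.17 / 57.6 = 0.002951
Specific discharge q = 22.6 × 0.002951 = 0.06670 m/d
Average linear velocity = 0.06670 / 0.27 = 0.2470 m/d
t = L / v = 60.3 / 0.2470 = 244.1 d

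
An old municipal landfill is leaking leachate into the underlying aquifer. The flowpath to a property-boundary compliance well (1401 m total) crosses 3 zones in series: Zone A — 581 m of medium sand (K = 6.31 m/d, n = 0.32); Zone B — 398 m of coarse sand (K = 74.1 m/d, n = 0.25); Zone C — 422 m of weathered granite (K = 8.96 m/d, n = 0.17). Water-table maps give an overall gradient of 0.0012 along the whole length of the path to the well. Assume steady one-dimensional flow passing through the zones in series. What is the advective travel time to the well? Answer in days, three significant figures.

Continuity: the same q passes through each zone, so ΔH = q·Σ(L_j/K_j) — the zones act as resistances in series.
Σ(L/K) = 581/6.31 + 398/74.1 + 422/8.96 = 92.08 + 5.371 + 47.10 = 144.5 d
K_eq = L_total / Σ(L/K) = 1401 / 144.5 = 9.692 m/d
q = K_eq · i = 9.692 × 0.0012 = 0.01163 m/d (same in every zone)
Zone A: v = q/n = 0.01163/0.32 = 0.03635 m/d → t_A = 581/0.03635 = 15980 d
Zone B: v = q/n = 0.01163/0.25 = 0.04652 m/d → t_B = 398/0.04652 = 8555 d
Zone C: v = q/n = 0.01163/0.17 = 0.06842 m/d → t_C = 422/0.06842 = 6168 d
Total t = 15980 + 8555 + 6168 = 30710 d

30700 days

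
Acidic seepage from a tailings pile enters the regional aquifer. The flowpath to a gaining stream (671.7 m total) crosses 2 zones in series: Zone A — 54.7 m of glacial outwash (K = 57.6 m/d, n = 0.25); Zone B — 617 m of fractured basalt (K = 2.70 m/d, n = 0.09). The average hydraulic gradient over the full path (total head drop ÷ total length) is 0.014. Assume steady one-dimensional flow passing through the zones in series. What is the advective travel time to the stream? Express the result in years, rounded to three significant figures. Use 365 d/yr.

Continuity: the same q passes through each zone, so ΔH = q·Σ(L_j/K_j) — the zones act as resistances in series.
Σ(L/K) = 54.7/57.6 + 617/2.70 = 0.9497 + 228.5 = 229.5 d
K_eq = L_total / Σ(L/K) = 671.7 / 229.5 = 2.927 m/d
q = K_eq · i = 2.927 × 0.014 = 0.04098 m/d (same in every zone)
Zone A: v = q/n = 0.04098/0.25 = 0.1639 m/d → t_A = 54.7/0.1639 = 333.7 d
Zone B: v = q/n = 0.04098/0.09 = 0.4553 m/d → t_B = 617/0.4553 = 1355 d
Total t = 333.7 + 1355 = 1689 d
   = 1689 / 365 = 4.63 yr

4.63 years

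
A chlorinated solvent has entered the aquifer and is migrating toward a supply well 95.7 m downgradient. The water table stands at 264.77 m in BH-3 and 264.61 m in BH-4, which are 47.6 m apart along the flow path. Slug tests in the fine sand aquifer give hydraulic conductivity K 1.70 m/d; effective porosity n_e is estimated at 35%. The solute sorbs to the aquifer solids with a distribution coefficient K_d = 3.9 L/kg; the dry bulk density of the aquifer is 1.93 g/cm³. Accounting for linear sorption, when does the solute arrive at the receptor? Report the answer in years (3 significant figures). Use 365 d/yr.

361 years

Hydraulic gradient i = (264.77 − 264.61) / 47.6 = 0.16 / 47.6 = 0.003361
Specific discharge q = 1.70 × 0.003361 = 0.005714 m/d
v_s = q/n_e = 0.005714/0.35 = 0.01633 m/d
Retardation R = 1 + ρ_b·K_d/n = 1 + 1.93×3.9/0.35 = 22.51
Contaminant velocity v_c = v/R = 0.01633/22.51 = 7.254e-4 m/d
t = L/v_c = 95.7/7.254e-4 = 131900 d
   = 131900/365 = 361 yr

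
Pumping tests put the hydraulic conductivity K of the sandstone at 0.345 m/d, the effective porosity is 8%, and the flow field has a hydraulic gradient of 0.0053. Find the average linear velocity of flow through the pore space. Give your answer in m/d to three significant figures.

0.0229 m/d

Darcy flux q = K·i = 0.345 × 0.0053 = 0.001828 m/d
Average linear velocity = 0.001828 / 0.08 = 0.02286 m/d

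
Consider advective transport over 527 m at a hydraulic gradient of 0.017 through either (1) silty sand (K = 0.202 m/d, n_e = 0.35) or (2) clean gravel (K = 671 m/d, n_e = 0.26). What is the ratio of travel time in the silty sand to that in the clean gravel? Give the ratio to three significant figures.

4470

Unit 1 (silty sand): v = 0.202×0.017/0.35 = 0.009811 m/d, t = 527/0.009811 = 53710 d
Unit 2 (clean gravel): v = 671×0.017/0.26 = 43.87 m/d, t = 527/43.87 = 12.01 d
t(silty sand) / t(clean gravel) = 53710/12.01 = 4470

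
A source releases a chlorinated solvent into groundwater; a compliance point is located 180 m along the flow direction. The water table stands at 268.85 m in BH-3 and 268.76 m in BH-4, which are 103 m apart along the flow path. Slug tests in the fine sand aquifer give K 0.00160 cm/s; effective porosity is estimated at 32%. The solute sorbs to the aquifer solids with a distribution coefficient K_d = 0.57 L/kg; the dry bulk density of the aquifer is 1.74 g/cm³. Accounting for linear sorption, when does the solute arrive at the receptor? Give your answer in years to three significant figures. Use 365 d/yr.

536 years

Hydraulic gradient i = (268.85 − 268.76) / 103 = 0.09 / 103 = 8.738e-4
K = 0.00160 cm/s × 864 = 1.382 m/d
Darcy flux q = K·i = 1.382 × 8.738e-4 = 0.001208 m/d
v = Ki/n = 1.382·8.738e-4/0.32 = 0.003775 m/d
Retardation R = 1 + ρ_b·K_d/n = 1 + 1.74×0.57/0.32 = 4.099
Contaminant velocity v_c = v/R = 0.003775/4.099 = 9.208e-4 m/d
t = L/v_c = 180/9.208e-4 = 195500 d
   = 195500/365 = 536 yr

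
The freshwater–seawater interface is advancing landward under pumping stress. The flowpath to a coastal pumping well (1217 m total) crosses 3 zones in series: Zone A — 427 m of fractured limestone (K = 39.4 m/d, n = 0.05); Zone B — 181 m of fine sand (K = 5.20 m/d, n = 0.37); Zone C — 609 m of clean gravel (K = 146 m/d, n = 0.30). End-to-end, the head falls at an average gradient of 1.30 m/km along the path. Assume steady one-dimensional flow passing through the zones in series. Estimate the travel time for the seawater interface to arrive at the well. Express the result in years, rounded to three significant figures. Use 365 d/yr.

For zones in series the flux q is common to all zones; the equivalent conductivity is the harmonic (thickness-weighted) mean, K_eq = L_total / Σ(L_j/K_j).
Σ(L/K) = 427/39.4 + 181/5.20 + 609/146 = 10.84 + 34.81 + 4.171 = 49.82 d
K_eq = L_total / Σ(L/K) = 1217 / 49.82 = 24.43 m/d
q = K_eq · i = 24.43 × 0.0013 = 0.03176 m/d (same in every zone)
Zone A: v = q/n = 0.03176/0.05 = 0.6352 m/d → t_A = 427/0.6352 = 672.3 d
Zone B: v = q/n = 0.03176/0.37 = 0.08583 m/d → t_B = 181/0.08583 = 2109 d
Zone C: v = q/n = 0.03176/0.30 = 0.1059 m/d → t_C = 609/0.1059 = 5753 d
Total t = 672.3 + 2109 + 5753 = 8534 d
   = 8534 / 365 = 23.4 yr

23.4 years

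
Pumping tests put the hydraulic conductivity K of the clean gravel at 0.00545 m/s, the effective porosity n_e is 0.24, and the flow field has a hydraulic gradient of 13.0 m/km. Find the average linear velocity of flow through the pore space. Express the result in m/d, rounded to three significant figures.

K = 0.00545 m/s × 86400 s/d = 470.9 m/d
q = Ki = 470.9 × 0.013 = 6.121 m/d
v_s = q/n_e = 6.121/0.24 = 25.51 m/d

25.5 m/d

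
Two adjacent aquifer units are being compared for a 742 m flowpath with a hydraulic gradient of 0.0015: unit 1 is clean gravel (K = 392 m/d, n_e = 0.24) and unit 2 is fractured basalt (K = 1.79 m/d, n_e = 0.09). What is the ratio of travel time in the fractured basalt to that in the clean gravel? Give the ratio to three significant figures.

Unit 1 (clean gravel): v = 392×0.0015/0.24 = 2.450 m/d, t = 742/2.450 = 302.9 d
Unit 2 (fractured basalt): v = 1.79×0.0015/0.09 = 0.02983 m/d, t = 742/0.02983 = 24870 d
t(fractured basalt) / t(clean gravel) = 24870/302.9 = 82.1

82.1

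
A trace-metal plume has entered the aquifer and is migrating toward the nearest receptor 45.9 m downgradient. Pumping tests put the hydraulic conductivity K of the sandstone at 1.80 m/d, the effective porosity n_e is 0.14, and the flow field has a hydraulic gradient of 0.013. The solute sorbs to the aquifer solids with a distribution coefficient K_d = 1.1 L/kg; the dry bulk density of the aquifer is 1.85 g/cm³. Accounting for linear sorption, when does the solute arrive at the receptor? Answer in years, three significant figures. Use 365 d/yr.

11.7 years

Darcy flux q = K·i = 1.80 × 0.013 = 0.02340 m/d
v = Ki/n = 1.80·0.013/0.14 = 0.1671 m/d
Retardation R = 1 + ρ_b·K_d/n = 1 + 1.85×1.1/0.14 = 15.54
Contaminant velocity v_c = v/R = 0.1671/15.54 = 0.01076 m/d
t = L/v_c = 45.9/0.01076 = 4266 d
   = 4266/365 = 11.7 yr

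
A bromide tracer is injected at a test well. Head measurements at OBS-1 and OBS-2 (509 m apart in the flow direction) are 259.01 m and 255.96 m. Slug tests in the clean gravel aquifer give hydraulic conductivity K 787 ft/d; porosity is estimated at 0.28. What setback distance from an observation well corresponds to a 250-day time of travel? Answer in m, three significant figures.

Hydraulic gradient i = (259.01 − 255.96) / 509 = 3.05 / 509 = 0.005992
K = 787 ft/d × 0.3048 = 239.9 m/d
Specific discharge q = 239.9 × 0.005992 = 1.437 m/d
Average linear velocity = 1.437 / 0.28 = 5.134 m/d
L = v × T = 5.134 × 250 = 1283 m

1280 m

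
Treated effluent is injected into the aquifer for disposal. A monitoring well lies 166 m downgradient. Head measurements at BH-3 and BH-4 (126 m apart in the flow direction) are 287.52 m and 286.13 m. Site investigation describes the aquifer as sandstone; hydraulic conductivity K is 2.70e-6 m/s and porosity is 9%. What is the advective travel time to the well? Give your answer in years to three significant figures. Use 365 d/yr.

Hydraulic gradient i = (287.52 − 286.13) / 126 = 1.39 / 126 = 0.01103
K = 2.70e-6 m/s × 86400 s/d = 0.2333 m/d
Darcy flux q = K·i = 0.2333 × 0.01103 = 0.002573 m/d
v_s = q/n_e = 0.002573/0.09 = 0.02859 m/d
t = L / v = 166 / 0.02859 = 5805 d
   = 5805 / 365 = 15.9 yr

15.9 years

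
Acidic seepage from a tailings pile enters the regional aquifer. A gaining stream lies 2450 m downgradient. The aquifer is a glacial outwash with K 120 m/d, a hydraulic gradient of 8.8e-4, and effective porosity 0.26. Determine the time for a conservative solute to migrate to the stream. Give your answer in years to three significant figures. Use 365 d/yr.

16.5 years

Darcy flux q = K·i = 120 × 8.8e-4 = 0.1056 m/d
v_s = q/n_e = 0.1056/0.26 = 0.4062 m/d
t = L / v = 2450 / 0.4062 = 6032 d
   = 6032 / 365 = 16.5 yr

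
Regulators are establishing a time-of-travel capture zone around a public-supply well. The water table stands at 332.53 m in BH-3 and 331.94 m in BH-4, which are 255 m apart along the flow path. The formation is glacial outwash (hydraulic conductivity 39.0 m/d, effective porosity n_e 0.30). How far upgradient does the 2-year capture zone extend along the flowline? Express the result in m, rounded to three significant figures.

220 m

Hydraulic gradient i = (332.53 − 331.94) / 255 = 0.59 / 255 = 0.002314
Darcy flux q = K·i = 39.0 × 0.002314 = 0.09024 m/d
Seepage velocity v = q / n = 0.09024 / 0.30 = 0.3008 m/d
T = 2 yr × 365 = 730 d
L = v × T = 0.3008 × 730 = 219.6 m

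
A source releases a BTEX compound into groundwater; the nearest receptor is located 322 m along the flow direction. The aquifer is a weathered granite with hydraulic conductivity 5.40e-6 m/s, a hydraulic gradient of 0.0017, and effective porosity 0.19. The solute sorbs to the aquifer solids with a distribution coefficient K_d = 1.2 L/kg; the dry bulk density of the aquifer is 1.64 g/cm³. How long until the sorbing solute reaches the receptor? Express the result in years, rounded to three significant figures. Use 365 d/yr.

2400 years

K = 5.40e-6 m/s × 86400 s/d = 0.4666 m/d
Darcy flux q = K·i = 0.4666 × 0.0017 = 7.932e-4 m/d
Average linear velocity = 7.932e-4 / 0.19 = 0.004174 m/d
Retardation R = 1 + ρ_b·K_d/n = 1 + 1.64×1.2/0.19 = 11.36
Contaminant velocity v_c = v/R = 0.004174/11.36 = 3.675e-4 m/d
t = L/v_c = 322/3.675e-4 = 876100 d
   = 876100/365 = 2400 yr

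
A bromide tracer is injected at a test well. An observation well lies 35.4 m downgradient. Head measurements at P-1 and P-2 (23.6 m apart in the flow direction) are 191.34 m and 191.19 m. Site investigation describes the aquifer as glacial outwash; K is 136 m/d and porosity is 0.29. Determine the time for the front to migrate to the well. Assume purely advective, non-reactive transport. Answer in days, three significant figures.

11.9 days

Hydraulic gradient i = (191.34 − 191.19) / 23.6 = 0.15 / 23.6 = 0.006356
q = Ki = 136 × 0.006356 = 0.8644 m/d
v_s = q/n_e = 0.8644/0.29 = 2.981 m/d
t = L / v = 35.4 / 2.981 = 11.88 d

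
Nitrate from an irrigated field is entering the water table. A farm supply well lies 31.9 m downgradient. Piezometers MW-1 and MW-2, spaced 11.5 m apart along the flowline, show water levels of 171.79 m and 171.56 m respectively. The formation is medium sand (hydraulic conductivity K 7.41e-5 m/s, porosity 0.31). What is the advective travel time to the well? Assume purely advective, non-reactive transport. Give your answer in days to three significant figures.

77.2 days

Hydraulic gradient i = (171.79 − 171.56) / 11.5 = 0.23 / 11.5 = 0.02000
K = 7.41e-5 m/s × 86400 s/d = 6.402 m/d
Darcy flux q = K·i = 6.402 × 0.02000 = 0.1280 m/d
v_s = q/n_e = 0.1280/0.31 = 0.4130 m/d
t = L / v = 31.9 / 0.4130 = 77.23 d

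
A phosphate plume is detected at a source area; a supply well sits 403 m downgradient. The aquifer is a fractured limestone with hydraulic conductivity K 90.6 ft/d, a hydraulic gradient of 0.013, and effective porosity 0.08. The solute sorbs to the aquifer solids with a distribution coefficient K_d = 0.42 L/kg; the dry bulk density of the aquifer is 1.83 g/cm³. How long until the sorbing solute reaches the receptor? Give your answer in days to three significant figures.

953 days

K = 90.6 ft/d × 0.3048 = 27.61 m/d
q = Ki = 27.61 × 0.013 = 0.3590 m/d
Seepage velocity v = q / n = 0.3590 / 0.08 = 4.487 m/d
Retardation R = 1 + ρ_b·K_d/n = 1 + 1.83×0.42/0.08 = 10.61
Contaminant velocity v_c = v/R = 4.487/10.61 = 0.4230 m/d
t = L/v_c = 403/0.4230 = 952.6 d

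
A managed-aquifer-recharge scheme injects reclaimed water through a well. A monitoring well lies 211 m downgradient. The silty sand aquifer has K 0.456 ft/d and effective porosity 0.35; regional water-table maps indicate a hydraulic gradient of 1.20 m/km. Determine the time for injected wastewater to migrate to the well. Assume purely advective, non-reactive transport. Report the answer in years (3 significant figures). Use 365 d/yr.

1210 years

K = 0.456 ft/d × 0.3048 = 0.1390 m/d
q = Ki = 0.1390 × 0.0012 = 1.668e-4 m/d
v_s = q/n_e = 1.668e-4/0.35 = 4.765e-4 m/d
t = L / v = 211 / 4.765e-4 = 442800 d
   = 442800 / 365 = 1210 yr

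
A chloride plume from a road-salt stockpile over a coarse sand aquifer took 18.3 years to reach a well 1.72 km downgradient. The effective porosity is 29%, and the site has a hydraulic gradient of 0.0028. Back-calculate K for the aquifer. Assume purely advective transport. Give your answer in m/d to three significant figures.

26.7 m/d

t = 18.3 years = 6680 d
L = 1.72 km = 1720 m
v = L / t = 1720 / 6680 = 0.2575 m/d
K = v · n / i = 0.2575 × 0.29 / 0.0028 = 26.7 m/d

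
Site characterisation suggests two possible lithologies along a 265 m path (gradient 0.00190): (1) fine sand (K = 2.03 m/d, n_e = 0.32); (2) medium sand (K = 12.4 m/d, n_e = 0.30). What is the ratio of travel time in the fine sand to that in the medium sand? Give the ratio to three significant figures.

6.52

Unit 1 (fine sand): v = 2.03×0.0019/0.32 = 0.01205 m/d, t = 265/0.01205 = 21990 d
Unit 2 (medium sand): v = 12.4×0.0019/0.30 = 0.07853 m/d, t = 265/0.07853 = 3374 d
t(fine sand) / t(medium sand) = 21990/3374 = 6.52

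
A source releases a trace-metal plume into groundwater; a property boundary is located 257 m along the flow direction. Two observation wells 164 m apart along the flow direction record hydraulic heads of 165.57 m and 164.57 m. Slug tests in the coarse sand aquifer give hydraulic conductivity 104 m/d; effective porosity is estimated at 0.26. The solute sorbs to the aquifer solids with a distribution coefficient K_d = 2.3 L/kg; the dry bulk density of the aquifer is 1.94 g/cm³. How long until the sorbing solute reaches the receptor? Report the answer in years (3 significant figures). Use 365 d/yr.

Hydraulic gradient i = (165.57 − 164.57) / 164 = 1.00 / 164 = 0.006098
q = Ki = 104 × 0.006098 = 0.6341 m/d
v = Ki/n = 104·0.006098/0.26 = 2.439 m/d
Retardation R = 1 + ρ_b·K_d/n = 1 + 1.94×2.3/0.26 = 18.16
Contaminant velocity v_c = v/R = 2.439/18.16 = 0.1343 m/d
t = L/v_c = 257/0.1343 = 1914 d
   = 1914/365 = 5.24 yr

5.24 years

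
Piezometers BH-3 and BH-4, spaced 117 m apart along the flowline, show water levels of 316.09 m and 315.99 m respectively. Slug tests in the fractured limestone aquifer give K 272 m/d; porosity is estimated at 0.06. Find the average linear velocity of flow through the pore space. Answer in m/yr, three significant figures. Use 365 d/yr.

1410 m/yr

Hydraulic gradient i = (316.09 − 315.99) / 117 = 0.10 / 117 = 8.547e-4
q = Ki = 272 × 8.547e-4 = 0.2325 m/d
v = Ki/n = 272·8.547e-4/0.06 = 3.875 m/d
   = 3.875 × 365 = 1410 m/yr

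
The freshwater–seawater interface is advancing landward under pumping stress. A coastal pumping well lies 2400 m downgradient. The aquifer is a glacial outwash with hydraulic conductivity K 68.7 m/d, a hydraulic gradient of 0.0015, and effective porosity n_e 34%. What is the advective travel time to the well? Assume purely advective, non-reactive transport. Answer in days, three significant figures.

q = Ki = 68.7 × 0.0015 = 0.1031 m/d
v_s = q/n_e = 0.1031/0.34 = 0.3031 m/d
t = L / v = 2400 / 0.3031 = 7918 d

7920 days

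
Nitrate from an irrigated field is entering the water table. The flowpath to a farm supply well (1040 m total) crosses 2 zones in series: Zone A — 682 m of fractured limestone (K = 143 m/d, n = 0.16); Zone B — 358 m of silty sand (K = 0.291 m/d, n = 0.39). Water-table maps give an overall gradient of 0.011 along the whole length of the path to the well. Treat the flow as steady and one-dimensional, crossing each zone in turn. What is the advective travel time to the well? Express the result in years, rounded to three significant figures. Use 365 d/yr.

For zones in series the flux q is common to all zones; the equivalent conductivity is the harmonic (thickness-weighted) mean, K_eq = L_total / Σ(L_j/K_j).
Σ(L/K) = 682/143 + 358/0.291 = 4.769 + 1230 = 1235 d
K_eq = L_total / Σ(L/K) = 1040 / 1235 = 0.8421 m/d
q = K_eq · i = 0.8421 × 0.011 = 0.009263 m/d (same in every zone)
Zone A: v = q/n = 0.009263/0.16 = 0.05789 m/d → t_A = 682/0.05789 = 11780 d
Zone B: v = q/n = 0.009263/0.39 = 0.02375 m/d → t_B = 358/0.02375 = 15070 d
Total t = 11780 + 15070 = 26850 d
   = 26850 / 365 = 73.6 yr

73.6 years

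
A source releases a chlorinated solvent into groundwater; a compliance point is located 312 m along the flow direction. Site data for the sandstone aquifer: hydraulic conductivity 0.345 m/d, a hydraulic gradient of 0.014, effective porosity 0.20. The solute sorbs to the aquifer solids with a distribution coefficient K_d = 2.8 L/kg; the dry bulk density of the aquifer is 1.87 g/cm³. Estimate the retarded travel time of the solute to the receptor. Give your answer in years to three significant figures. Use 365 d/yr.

962 years

Specific discharge q = 0.345 × 0.014 = 0.004830 m/d
v = Ki/n = 0.345·0.014/0.20 = 0.02415 m/d
Retardation R = 1 + ρ_b·K_d/n = 1 + 1.87×2.8/0.20 = 27.18
Contaminant velocity v_c = v/R = 0.02415/27.18 = 8.885e-4 m/d
t = L/v_c = 312/8.885e-4 = 351100 d
   = 351100/365 = 962 yr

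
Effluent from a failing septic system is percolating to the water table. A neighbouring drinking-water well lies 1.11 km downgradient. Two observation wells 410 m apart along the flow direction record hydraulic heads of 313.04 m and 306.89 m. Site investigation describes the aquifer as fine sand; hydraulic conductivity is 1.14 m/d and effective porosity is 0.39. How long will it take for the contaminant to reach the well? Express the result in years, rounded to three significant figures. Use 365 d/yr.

Hydraulic gradient i = (313.04 − 306.89) / 410 = 6.15 / 410 = 0.01500
Darcy flux q = K·i = 1.14 × 0.01500 = 0.01710 m/d
v = Ki/n = 1.14·0.01500/0.39 = 0.04385 m/d
L = 1.11 km = 1110 m
t = L / v = 1110 / 0.04385 = 25320 d
   = 25320 / 365 = 69.4 yr

69.4 years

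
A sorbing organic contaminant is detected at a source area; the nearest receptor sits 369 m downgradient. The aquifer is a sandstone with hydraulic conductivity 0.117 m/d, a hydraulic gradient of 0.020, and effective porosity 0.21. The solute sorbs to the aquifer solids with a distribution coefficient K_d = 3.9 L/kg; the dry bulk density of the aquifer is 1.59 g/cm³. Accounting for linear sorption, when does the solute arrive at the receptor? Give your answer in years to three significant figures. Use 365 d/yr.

Specific discharge q = 0.117 × 0.020 = 0.002340 m/d
v_s = q/n_e = 0.002340/0.21 = 0.01114 m/d
Retardation R = 1 + ρ_b·K_d/n = 1 + 1.59×3.9/0.21 = 30.53
Contaminant velocity v_c = v/R = 0.01114/30.53 = 3.650e-4 m/d
t = L/v_c = 369/3.650e-4 = 1.011e6 d
   = 1.011e6/365 = 2770 yr

2770 years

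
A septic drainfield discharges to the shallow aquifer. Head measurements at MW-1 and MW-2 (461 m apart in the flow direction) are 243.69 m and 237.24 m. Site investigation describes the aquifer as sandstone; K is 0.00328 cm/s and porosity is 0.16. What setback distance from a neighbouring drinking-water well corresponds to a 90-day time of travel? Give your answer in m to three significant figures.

Hydraulic gradient i = (243.69 − 237.24) / 461 = 6.45 / 461 = 0.01399
K = 0.00328 cm/s × 864 = 2.834 m/d
Specific discharge q = 2.834 × 0.01399 = 0.03965 m/d
v = Ki/n = 2.834·0.01399/0.16 = 0.2478 m/d
L = v × T = 0.2478 × 90 = 22.30 m

22.3 m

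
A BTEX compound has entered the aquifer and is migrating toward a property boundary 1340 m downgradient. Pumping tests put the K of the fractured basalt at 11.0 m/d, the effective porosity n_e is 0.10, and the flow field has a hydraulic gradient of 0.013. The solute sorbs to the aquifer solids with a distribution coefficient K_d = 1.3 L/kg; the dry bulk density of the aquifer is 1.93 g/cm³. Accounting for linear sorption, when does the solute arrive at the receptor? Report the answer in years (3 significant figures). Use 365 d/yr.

Specific discharge q = 11.0 × 0.013 = 0.1430 m/d
Seepage velocity v = q / n = 0.1430 / 0.10 = 1.430 m/d
Retardation R = 1 + ρ_b·K_d/n = 1 + 1.93×1.3/0.10 = 26.09
Contaminant velocity v_c = v/R = 1.430/26.09 = 0.05481 m/d
t = L/v_c = 1340/0.05481 = 24450 d
   = 24450/365 = 67.0 yr

67.0 years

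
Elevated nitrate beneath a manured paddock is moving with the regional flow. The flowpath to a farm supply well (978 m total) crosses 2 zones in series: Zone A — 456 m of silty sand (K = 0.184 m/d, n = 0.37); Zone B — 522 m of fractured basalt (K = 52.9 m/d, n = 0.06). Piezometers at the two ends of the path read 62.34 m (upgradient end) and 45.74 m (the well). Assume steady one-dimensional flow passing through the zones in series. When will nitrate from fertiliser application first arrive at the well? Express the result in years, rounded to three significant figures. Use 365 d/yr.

82.1 years

Total head drop ΔH = 62.34 − 45.74 = 16.60 m
Steady 1-D flow in series ⇒ the Darcy flux q is identical in every zone and the zone head losses add (resistances L/K in series).
Σ(L/K) = 456/0.184 + 522/52.9 = 2478 + 9.868 = 2488 d
q = ΔH / Σ(L/K) = 16.60 / 2488 = 0.006672 m/d (same in every zone)
Zone A: v = q/n = 0.006672/0.37 = 0.01803 m/d → t_A = 456/0.01803 = 25290 d
Zone B: v = q/n = 0.006672/0.06 = 0.1112 m/d → t_B = 522/0.1112 = 4694 d
Total t = 25290 + 4694 = 29980 d
   = 29980 / 365 = 82.1 yr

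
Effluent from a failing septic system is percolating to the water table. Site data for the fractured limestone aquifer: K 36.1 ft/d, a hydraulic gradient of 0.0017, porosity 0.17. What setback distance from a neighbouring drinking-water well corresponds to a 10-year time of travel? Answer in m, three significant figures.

K = 36.1 ft/d × 0.3048 = 11.00 m/d
q = Ki = 11.00 × 0.0017 = 0.01871 m/d
v_s = q/n_e = 0.01871/0.17 = 0.1100 m/d
T = 10 yr × 365 = 3650 d
L = v × T = 0.1100 × 3650 = 401.6 m

402 m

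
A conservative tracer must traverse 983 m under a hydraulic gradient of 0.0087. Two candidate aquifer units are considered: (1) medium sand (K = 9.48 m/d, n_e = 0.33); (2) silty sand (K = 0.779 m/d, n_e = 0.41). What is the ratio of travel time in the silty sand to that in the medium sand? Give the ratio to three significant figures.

15.1

Unit 1 (medium sand): v = 9.48×0.0087/0.33 = 0.2499 m/d, t = 983/0.2499 = 3933 d
Unit 2 (silty sand): v = 0.779×0.0087/0.41 = 0.01653 m/d, t = 983/0.01653 = 59470 d
t(silty sand) / t(medium sand) = 59470/3933 = 15.1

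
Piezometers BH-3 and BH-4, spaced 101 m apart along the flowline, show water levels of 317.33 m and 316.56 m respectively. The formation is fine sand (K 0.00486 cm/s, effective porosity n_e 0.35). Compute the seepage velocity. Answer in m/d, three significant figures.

0.0915 m/d

Hydraulic gradient i = (317.33 − 316.56) / 101 = 0.77 / 101 = 0.007624
K = 0.00486 cm/s × 864 = 4.199 m/d
Darcy flux q = K·i = 4.199 × 0.007624 = 0.03201 m/d
v_s = q/n_e = 0.03201/0.35 = 0.09146 m/d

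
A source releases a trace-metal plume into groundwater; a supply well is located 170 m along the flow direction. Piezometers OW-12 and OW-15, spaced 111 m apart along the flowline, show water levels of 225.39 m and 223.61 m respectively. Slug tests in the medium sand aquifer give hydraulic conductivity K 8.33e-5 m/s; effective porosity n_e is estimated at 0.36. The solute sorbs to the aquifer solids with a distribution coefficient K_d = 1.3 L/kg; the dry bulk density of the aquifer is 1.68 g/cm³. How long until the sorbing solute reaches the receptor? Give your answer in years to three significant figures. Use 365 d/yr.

10.3 years

Hydraulic gradient i = (225.39 − 223.61) / 111 = 1.78 / 111 = 0.01604
K = 8.33e-5 m/s × 86400 s/d = 7.197 m/d
Darcy flux q = K·i = 7.197 × 0.01604 = 0.1154 m/d
v_s = q/n_e = 0.1154/0.36 = 0.3206 m/d
Retardation R = 1 + ρ_b·K_d/n = 1 + 1.68×1.3/0.36 = 7.067
Contaminant velocity v_c = v/R = 0.3206/7.067 = 0.04537 m/d
t = L/v_c = 170/0.04537 = 3747 d
   = 3747/365 = 10.3 yr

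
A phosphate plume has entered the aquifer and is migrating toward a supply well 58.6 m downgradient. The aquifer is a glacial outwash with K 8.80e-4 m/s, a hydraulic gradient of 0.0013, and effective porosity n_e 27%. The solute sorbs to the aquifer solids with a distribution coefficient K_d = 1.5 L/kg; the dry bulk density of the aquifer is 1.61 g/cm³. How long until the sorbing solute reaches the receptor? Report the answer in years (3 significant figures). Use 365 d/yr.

K = 8.80e-4 m/s × 86400 s/d = 76.03 m/d
Specific discharge q = 76.03 × 0.0013 = 0.09884 m/d
v = Ki/n = 76.03·0.0013/0.27 = 0.3661 m/d
Retardation R = 1 + ρ_b·K_d/n = 1 + 1.61×1.5/0.27 = 9.944
Contaminant velocity v_c = v/R = 0.3661/9.944 = 0.03681 m/d
t = L/v_c = 58.6/0.03681 = 1592 d
   = 1592/365 = 4.36 yr

4.36 years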